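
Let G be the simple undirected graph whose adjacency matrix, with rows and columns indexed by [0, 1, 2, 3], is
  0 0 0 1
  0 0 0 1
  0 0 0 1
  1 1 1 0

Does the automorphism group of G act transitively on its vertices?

Vertex 3 is the only vertex of degree 3, so every automorphism fixes it; G is not vertex-transitive.

No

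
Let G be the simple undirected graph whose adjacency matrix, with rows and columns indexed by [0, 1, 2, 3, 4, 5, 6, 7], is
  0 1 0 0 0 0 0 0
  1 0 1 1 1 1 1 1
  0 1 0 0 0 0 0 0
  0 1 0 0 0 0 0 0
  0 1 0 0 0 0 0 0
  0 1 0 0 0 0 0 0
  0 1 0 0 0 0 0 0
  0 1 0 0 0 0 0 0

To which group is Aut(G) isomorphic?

Vertex 1 has degree 7 and every other vertex has degree 1, so G is the star K_{1,7} with centre 1. Any automorphism fixes the centre and permutes the 7 leaves freely, so Aut(G) ≅ S_7 of order 7! = 5040.

the symmetric group on 7 letters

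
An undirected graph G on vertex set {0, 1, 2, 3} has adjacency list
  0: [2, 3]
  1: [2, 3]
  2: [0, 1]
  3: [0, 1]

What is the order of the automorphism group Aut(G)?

8

G is 2-regular and bipartite with parts {0, 1} and {2, 3} (each part is independent and every cross-pair is an edge), so G = K_{2,2}. Each part can be permuted independently (S_2 × S_2) and the two equal-size parts can also be swapped, giving (S_2 × S_2) ⋊ Z_2 of order 2·(2!)² = 8.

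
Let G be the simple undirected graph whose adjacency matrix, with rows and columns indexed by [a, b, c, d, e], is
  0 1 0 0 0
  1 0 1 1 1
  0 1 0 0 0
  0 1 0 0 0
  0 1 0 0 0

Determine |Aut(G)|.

Vertex b has degree 4 and every other vertex has degree 1, so G is the star K_{1,4} with centre b. Any automorphism fixes the centre and permutes the 4 leaves freely, so Aut(G) ≅ S_4 of order 4! = 24.

24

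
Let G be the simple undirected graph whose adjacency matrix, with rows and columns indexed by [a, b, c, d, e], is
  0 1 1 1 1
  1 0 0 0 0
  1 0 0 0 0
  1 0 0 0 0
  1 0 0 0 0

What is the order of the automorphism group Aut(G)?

Vertex a has degree 4 and every other vertex has degree 1, so G is the star K_{1,4} with centre a. The 4 leaves are pairwise interchangeable while the centre is fixed, giving Aut(G) = S_4.

24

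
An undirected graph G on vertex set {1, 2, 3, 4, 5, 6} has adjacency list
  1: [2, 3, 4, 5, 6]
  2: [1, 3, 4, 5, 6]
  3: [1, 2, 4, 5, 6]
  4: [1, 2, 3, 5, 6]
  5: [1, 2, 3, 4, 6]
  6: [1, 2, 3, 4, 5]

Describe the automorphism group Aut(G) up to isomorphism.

Every vertex has degree 5, so G is the complete graph K_6. Any permutation of the 6 vertices preserves K_6, so Aut(K_6) = S_6 of order 6! = 720.

S_6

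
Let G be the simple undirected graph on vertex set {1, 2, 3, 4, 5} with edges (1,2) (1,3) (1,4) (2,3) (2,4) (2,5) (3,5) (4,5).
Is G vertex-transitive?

No

Vertex 2 is the only vertex of degree 4, so every automorphism fixes it; G is not vertex-transitive.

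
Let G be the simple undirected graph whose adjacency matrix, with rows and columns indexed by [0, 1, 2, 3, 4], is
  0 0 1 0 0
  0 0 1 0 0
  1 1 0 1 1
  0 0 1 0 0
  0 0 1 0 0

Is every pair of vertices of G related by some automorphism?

Vertex 2 is the only vertex of degree 4, so every automorphism fixes it; G is not vertex-transitive.

No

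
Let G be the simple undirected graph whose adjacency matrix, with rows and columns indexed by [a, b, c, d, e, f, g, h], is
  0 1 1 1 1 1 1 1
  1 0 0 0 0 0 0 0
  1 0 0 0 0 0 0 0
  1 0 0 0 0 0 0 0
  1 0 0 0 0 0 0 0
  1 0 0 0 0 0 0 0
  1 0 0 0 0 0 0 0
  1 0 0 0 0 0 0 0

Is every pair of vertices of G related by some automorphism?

No

Vertex a is the only vertex of degree 7, so every automorphism fixes it; G is not vertex-transitive.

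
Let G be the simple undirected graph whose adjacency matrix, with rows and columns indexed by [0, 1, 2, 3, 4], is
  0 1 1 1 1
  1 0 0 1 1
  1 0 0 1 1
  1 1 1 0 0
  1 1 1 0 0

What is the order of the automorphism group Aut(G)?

8

Vertex 0 is the unique vertex of degree 4; the remaining 4 vertices each have degree 3 and induce a cycle, so G is the wheel on 5 vertices with hub 0. Every automorphism fixes the hub and acts on the rim 4-cycle, so Aut(G) ≅ Aut(C_4) = D_4 of order 8.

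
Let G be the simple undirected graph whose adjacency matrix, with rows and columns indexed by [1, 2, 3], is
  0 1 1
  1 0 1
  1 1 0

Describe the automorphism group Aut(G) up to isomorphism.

S_3

Every vertex has degree 2, so G is the complete graph K_3. Any permutation of the 3 vertices preserves K_3, so Aut(K_3) = S_3 of order 3! = 6.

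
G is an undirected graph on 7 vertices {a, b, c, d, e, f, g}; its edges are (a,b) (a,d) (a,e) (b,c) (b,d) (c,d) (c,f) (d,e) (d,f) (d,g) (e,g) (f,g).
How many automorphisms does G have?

Vertex d is the unique vertex of degree 6; the remaining 6 vertices each have degree 3 and induce a cycle, so G is the wheel on 7 vertices with hub d. Every automorphism fixes the hub and acts on the rim 6-cycle, so Aut(G) ≅ Aut(C_6) = D_6 of order 12.

12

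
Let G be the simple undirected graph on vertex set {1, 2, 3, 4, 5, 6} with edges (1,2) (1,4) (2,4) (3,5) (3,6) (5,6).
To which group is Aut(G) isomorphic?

D_3 ≀ Z_2

G has two connected components, {3, 5, 6} and {1, 2, 4}; each is 2-regular, so G = C_3 ⊔ C_3. Aut of a disjoint union of two copies of C_3 is the wreath product D_3 ≀ Z_2, of order 2·6² = 72.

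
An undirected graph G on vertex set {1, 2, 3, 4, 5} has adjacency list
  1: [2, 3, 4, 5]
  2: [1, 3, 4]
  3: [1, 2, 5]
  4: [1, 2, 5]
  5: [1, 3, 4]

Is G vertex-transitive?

Vertex 1 is the only vertex of degree 4, so every automorphism fixes it; G is not vertex-transitive.

No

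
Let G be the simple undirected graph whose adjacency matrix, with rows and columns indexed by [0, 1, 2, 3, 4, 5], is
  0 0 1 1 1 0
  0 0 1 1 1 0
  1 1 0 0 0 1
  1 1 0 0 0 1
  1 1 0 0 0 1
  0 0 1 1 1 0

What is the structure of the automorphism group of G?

G is 3-regular and bipartite with parts {2, 3, 4} and {0, 1, 5} (each part is independent and every cross-pair is an edge), so G = K_{3,3}. Aut(K_{3,3}) is the wreath product S_3 ≀ Z_2: permute within each part, then optionally swap the parts; |Aut| = 2·(3!)² = 72.

S_3 ≀ Z_2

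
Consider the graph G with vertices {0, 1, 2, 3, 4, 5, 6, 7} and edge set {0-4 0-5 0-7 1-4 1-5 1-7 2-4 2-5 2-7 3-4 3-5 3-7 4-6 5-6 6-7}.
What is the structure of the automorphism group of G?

The vertices split by degree into {4, 5, 7} (degree 5) and {0, 1, 2, 3, 6} (degree 3); every edge runs between the two parts, so G is the complete bipartite graph K_{3,5}. The parts have unequal sizes, so no automorphism swaps them; each part is permuted independently, giving S_3 × S_5 of order 3!·5! = 720.

S_3 × S_5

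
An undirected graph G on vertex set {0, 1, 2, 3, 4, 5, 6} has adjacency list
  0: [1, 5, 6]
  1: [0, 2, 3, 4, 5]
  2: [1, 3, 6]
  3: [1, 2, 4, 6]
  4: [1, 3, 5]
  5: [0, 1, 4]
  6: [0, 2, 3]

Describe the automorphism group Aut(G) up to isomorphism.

{e}

The degree sequence is [3, 5, 3, 4, 3, 3, 3]. Checking the degree-preserving permutations of the vertex set shows that none except the identity preserves every edge, so Aut(G) is trivial.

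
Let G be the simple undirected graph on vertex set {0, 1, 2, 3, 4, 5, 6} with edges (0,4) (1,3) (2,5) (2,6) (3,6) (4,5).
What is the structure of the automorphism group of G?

Z_2

The degree sequence is [1, 1, 2, 2, 2, 2, 2]; the two degree-1 vertices 0 and 1 are the ends of a path, so G = P_7. A path has exactly one nontrivial symmetry — reversal — giving Aut(G) of order 2.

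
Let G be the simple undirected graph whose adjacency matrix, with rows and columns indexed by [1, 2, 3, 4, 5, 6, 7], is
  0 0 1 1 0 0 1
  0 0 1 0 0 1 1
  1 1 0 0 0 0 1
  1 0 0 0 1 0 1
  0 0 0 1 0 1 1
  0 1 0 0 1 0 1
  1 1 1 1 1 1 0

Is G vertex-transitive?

Vertex 7 is the only vertex of degree 6, so every automorphism fixes it; G is not vertex-transitive.

No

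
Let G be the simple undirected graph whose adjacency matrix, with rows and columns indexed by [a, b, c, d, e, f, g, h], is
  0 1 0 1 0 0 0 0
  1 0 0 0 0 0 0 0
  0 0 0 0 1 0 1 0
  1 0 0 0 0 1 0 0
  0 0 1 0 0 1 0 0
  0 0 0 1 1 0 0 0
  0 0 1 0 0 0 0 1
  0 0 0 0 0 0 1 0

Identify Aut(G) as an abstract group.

The degree sequence is [2, 1, 2, 2, 2, 2, 2, 1]; the two degree-1 vertices b and h are the ends of a path, so G = P_8. The only nontrivial automorphism of a path is the end-to-end reflection, so Aut(G) ≅ Z_2.

C_2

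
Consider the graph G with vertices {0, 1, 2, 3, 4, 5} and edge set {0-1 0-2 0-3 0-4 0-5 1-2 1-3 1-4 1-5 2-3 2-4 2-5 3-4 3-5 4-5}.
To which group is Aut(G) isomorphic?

All 6 vertices are pairwise adjacent: G = K_6. Every bijection on the vertex set is an automorphism of K_6; hence Aut(K_6) ≅ S_6, order 720.

S_6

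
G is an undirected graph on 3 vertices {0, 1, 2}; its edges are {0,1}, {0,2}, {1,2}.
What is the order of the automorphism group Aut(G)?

6

Every vertex has degree 2, so G is the complete graph K_3. Any permutation of the 3 vertices preserves K_3, so Aut(K_3) = S_3 of order 3! = 6.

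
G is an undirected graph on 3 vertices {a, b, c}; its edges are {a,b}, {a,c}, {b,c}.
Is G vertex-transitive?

Every vertex has degree 2, so G is the complete graph K_3. Any permutation of the 3 vertices preserves K_3, so Aut(K_3) = S_3 of order 3! = 6. Under this action every vertex can be carried to every other, so G is vertex-transitive.

Yes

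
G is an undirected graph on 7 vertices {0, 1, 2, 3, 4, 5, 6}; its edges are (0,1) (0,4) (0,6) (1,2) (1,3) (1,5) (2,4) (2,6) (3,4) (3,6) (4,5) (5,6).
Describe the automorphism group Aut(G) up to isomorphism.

S_4 × S_3

The vertices split by degree into {1, 4, 6} (degree 4) and {0, 2, 3, 5} (degree 3); every edge runs between the two parts, so G is the complete bipartite graph K_{3,4}. The parts have unequal sizes, so no automorphism swaps them; each part is permuted independently, giving S_4 × S_3 of order 4!·3! = 144.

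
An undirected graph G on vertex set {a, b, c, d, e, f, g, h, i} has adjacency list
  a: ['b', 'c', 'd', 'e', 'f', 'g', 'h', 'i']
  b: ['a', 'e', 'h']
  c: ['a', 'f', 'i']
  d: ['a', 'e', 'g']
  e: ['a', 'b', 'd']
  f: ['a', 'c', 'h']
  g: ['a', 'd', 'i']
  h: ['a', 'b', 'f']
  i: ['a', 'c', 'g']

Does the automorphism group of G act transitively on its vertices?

No

Vertex a is the only vertex of degree 8, so every automorphism fixes it; G is not vertex-transitive.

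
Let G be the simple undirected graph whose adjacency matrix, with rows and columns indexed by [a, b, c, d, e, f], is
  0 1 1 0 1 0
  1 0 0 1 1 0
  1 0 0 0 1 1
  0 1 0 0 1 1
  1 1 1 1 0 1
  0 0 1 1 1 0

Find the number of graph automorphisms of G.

Vertex e is the unique vertex of degree 5; the remaining 5 vertices each have degree 3 and induce a cycle, so G is the wheel on 6 vertices with hub e. Every automorphism fixes the hub and acts on the rim 5-cycle, so Aut(G) ≅ Aut(C_5) = D_5 of order 10.

10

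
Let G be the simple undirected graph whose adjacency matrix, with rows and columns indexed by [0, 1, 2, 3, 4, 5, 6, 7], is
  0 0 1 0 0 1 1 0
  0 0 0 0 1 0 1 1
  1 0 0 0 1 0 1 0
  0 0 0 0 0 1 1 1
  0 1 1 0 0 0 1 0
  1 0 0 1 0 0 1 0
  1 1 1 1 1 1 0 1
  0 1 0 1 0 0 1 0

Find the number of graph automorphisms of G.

14

Vertex 6 is the unique vertex of degree 7; the remaining 7 vertices each have degree 3 and induce a cycle, so G is the wheel on 8 vertices with hub 6. With the hub fixed, the remaining symmetry is that of the rim cycle C_7, giving the dihedral group D_7.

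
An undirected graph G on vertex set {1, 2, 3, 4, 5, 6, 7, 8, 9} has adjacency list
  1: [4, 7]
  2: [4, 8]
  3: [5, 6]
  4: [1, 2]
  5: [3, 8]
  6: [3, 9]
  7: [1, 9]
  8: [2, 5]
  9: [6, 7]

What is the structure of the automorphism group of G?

Every vertex has degree 2 and the graph is connected, so G is the 9-cycle C_9. C_9 has 9 rotations and 9 reflections, so Aut(C_9) ≅ D_9 of order 18.

D_9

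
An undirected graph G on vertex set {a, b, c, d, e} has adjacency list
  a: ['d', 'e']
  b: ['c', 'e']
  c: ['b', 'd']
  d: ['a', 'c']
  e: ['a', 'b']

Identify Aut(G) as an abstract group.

the dihedral group of order 10

G is 2-regular and connected on 5 vertices, i.e. the cycle C_5. The automorphisms of the 5-cycle are exactly the symmetries of a regular 5-gon: the dihedral group D_5, |D_5| = 10.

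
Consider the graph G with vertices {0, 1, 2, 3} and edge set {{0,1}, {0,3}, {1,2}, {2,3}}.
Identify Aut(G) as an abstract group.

G is 2-regular and bipartite with parts {0, 2} and {1, 3} (each part is independent and every cross-pair is an edge), so G = K_{2,2}. Aut(K_{2,2}) is the wreath product S_2 ≀ Z_2: permute within each part, then optionally swap the parts; |Aut| = 2·(2!)² = 8.

(S_2 × S_2) ⋊ Z_2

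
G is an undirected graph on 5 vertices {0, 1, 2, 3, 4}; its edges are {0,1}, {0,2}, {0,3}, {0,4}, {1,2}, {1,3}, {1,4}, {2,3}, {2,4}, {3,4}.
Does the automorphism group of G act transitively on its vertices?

Yes

All 5 vertices are pairwise adjacent: G = K_5. Every bijection on the vertex set is an automorphism of K_5; hence Aut(K_5) ≅ S_5, order 120. This group acts transitively on the 5 vertices.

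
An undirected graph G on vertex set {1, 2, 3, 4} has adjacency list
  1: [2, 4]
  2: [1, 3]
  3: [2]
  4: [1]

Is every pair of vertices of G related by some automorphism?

No

Automorphisms preserve degree, but G has vertices of degree 1 and vertices of degree 2; no automorphism maps one to the other, so G is not vertex-transitive.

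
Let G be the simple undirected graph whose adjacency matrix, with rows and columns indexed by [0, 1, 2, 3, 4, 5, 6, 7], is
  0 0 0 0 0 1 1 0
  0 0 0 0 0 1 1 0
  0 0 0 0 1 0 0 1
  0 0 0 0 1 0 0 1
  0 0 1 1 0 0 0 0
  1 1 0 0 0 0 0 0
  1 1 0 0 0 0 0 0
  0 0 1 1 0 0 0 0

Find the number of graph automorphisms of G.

128

G has two connected components, {0, 1, 5, 6} and {2, 3, 4, 7}; each is 2-regular, so G = C_4 ⊔ C_4. Aut of a disjoint union of two copies of C_4 is the wreath product D_4 ≀ Z_2, of order 2·8² = 128.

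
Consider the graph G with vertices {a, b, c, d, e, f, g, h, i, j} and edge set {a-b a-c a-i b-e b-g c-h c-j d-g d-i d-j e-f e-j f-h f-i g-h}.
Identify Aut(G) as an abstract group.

G is 3-regular on 10 vertices with no triangles and no 4-cycles (girth 5): this is the Petersen graph. It is a classical fact that the Petersen graph has automorphism group S_5 (order 120), arising from its description as the Kneser graph K(5,2).

S_5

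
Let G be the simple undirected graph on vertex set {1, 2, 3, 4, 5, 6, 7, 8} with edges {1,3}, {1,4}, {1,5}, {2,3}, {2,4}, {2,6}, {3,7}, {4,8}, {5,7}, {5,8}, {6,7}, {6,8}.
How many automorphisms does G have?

G is 3-regular and bipartite on 2^3 = 8 vertices with girth 4; it is the hypercube graph Q_3. Aut(Q_3) consists of the signed permutations of the 3 coordinate axes: 3! permutations times 2^3 sign flips, so |Aut| = 2^3·3! = 48.

48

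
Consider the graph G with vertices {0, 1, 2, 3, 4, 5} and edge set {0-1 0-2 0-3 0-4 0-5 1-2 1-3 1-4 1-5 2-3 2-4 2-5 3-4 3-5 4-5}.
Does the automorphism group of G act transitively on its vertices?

All 6 vertices are pairwise adjacent: G = K_6. Any permutation of the 6 vertices preserves K_6, so Aut(K_6) = S_6 of order 6! = 720. Under this action every vertex can be carried to every other, so G is vertex-transitive.

Yes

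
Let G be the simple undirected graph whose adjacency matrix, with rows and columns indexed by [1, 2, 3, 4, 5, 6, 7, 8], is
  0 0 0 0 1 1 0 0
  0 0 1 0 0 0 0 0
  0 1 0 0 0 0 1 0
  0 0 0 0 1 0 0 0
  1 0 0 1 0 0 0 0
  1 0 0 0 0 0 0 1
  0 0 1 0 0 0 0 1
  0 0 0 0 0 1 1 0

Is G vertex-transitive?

No

Automorphisms preserve degree, but G has vertices of degree 1 and vertices of degree 2; no automorphism maps one to the other, so G is not vertex-transitive.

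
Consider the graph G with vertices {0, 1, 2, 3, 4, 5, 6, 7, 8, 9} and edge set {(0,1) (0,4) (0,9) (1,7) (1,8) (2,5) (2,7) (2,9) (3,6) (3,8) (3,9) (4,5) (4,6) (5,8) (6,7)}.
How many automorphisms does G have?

G is 3-regular on 10 vertices with no triangles and no 4-cycles (girth 5): this is the Petersen graph. Viewing the Petersen graph as the Kneser graph K(5,2) — vertices are 2-subsets of {1,…,5}, edges join disjoint pairs — its automorphisms are exactly the permutations of the 5-element set, so Aut ≅ S_5 of order 120.

120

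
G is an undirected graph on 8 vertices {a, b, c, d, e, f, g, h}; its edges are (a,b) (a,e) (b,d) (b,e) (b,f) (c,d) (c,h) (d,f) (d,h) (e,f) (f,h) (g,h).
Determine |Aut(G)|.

Degrees alone do not determine every vertex (e.g. a and c both have degree 2), but their neighbour-degree multisets differ: N(a) has degrees [3, 4] while N(c) has degrees [4, 4]. Repeating this refinement separates all vertices, so the only automorphism is the identity.

1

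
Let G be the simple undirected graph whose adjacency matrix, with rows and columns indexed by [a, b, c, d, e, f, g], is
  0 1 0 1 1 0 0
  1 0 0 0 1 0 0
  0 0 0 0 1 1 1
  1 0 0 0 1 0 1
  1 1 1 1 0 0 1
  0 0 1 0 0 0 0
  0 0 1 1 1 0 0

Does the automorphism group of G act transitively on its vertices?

No

Vertex b is the only vertex of degree 2, so every automorphism fixes it; G is not vertex-transitive.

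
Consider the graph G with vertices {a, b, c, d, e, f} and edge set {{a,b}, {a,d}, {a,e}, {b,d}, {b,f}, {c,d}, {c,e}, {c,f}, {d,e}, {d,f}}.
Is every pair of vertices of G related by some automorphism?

No

Vertex d is the only vertex of degree 5, so every automorphism fixes it; G is not vertex-transitive.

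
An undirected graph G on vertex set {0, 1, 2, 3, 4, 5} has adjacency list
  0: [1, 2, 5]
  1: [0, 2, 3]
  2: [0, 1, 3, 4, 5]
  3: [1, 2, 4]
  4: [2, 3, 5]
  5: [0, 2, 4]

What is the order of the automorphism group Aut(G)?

10

Vertex 2 is the unique vertex of degree 5; the remaining 5 vertices each have degree 3 and induce a cycle, so G is the wheel on 6 vertices with hub 2. With the hub fixed, the remaining symmetry is that of the rim cycle C_5, giving the dihedral group D_5.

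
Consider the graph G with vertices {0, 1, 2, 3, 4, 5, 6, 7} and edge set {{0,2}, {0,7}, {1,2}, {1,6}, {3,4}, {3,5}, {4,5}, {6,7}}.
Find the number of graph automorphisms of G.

G has two connected components, {0, 1, 2, 6, 7} and {3, 4, 5}; each is 2-regular, so G = C_5 ⊔ C_3. No automorphism exchanges components of different sizes, hence Aut(G) is the direct product D_5 × D_3, order 60.

60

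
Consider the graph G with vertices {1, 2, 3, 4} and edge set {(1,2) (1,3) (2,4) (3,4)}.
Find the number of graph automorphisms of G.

G is 2-regular and connected on 4 vertices, i.e. the cycle C_4. The automorphisms of the 4-cycle are exactly the symmetries of a regular 4-gon: the dihedral group D_4, |D_4| = 8.

8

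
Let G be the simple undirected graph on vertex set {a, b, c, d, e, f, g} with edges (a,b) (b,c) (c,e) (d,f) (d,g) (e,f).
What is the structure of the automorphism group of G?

the cyclic group of order 2

The degree sequence is [1, 2, 2, 2, 2, 2, 1]; the two degree-1 vertices a and g are the ends of a path, so G = P_7. A path has exactly one nontrivial symmetry — reversal — giving Aut(G) of order 2.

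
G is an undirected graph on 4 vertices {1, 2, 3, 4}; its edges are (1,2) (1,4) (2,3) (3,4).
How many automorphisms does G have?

8

G is 2-regular and bipartite on 2^2 = 4 vertices with girth 4; it is the hypercube graph Q_2. The symmetry group of the 2-cube is the hyperoctahedral group B_2 = Z_2 ≀ S_2, of order 2^2·2! = 8.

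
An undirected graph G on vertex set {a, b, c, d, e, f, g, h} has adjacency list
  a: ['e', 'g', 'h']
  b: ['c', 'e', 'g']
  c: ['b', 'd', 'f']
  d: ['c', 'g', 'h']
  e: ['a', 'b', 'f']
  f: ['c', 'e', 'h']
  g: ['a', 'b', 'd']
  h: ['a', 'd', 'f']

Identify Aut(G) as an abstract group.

G is 3-regular and bipartite on 2^3 = 8 vertices with girth 4; it is the hypercube graph Q_3. Aut(Q_3) consists of the signed permutations of the 3 coordinate axes: 3! permutations times 2^3 sign flips, so |Aut| = 2^3·3! = 48.

Z_2^3 ⋊ S_3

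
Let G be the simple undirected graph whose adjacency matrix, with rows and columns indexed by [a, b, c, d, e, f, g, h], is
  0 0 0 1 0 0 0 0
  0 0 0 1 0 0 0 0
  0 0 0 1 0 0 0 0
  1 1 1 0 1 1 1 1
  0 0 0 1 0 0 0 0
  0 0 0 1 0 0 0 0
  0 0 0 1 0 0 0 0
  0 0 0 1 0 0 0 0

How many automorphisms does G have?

5040

Vertex d has degree 7 and every other vertex has degree 1, so G is the star K_{1,7} with centre d. Any automorphism fixes the centre and permutes the 7 leaves freely, so Aut(G) ≅ S_7 of order 7! = 5040.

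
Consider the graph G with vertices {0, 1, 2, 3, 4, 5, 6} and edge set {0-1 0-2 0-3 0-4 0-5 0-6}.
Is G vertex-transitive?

Vertex 0 is the only vertex of degree 6, so every automorphism fixes it; G is not vertex-transitive.

No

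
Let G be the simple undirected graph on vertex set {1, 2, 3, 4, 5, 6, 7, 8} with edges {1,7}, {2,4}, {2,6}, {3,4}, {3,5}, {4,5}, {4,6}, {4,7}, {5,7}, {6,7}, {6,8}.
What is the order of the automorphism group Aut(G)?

The degree sequence is [1, 2, 2, 5, 3, 4, 4, 1]. Checking the degree-preserving permutations of the vertex set shows that none except the identity preserves every edge, so Aut(G) is trivial.

1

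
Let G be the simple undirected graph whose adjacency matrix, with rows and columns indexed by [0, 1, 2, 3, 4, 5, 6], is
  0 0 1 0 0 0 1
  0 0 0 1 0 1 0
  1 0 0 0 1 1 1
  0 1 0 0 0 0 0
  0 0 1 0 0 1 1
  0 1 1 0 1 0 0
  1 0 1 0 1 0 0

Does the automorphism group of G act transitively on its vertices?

No

Vertex 2 is the only vertex of degree 4, so every automorphism fixes it; G is not vertex-transitive.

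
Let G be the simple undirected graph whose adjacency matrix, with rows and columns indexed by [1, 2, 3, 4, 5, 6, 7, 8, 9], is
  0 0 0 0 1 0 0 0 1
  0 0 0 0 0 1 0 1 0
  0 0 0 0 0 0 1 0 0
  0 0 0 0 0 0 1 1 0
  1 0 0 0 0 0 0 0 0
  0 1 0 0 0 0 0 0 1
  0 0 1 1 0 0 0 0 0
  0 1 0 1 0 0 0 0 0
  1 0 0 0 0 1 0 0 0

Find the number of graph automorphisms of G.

2

The degree sequence is [2, 2, 1, 2, 1, 2, 2, 2, 2]; the two degree-1 vertices 3 and 5 are the ends of a path, so G = P_9. A path has exactly one nontrivial symmetry — reversal — giving Aut(G) of order 2.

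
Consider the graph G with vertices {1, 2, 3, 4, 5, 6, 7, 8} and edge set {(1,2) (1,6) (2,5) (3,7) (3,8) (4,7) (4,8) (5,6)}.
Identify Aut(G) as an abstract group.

G has two connected components, {1, 2, 5, 6} and {3, 4, 7, 8}; each is 2-regular, so G = C_4 ⊔ C_4. Aut of a disjoint union of two copies of C_4 is the wreath product D_4 ≀ Z_2, of order 2·8² = 128.

D_4 ≀ Z_2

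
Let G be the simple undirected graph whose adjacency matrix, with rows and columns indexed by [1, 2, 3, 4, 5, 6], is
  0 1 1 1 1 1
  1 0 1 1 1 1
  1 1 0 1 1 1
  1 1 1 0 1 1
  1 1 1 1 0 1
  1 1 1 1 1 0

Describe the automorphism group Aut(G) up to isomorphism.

the symmetric group on 6 letters

All 6 vertices are pairwise adjacent: G = K_6. Every bijection on the vertex set is an automorphism of K_6; hence Aut(K_6) ≅ S_6, order 720.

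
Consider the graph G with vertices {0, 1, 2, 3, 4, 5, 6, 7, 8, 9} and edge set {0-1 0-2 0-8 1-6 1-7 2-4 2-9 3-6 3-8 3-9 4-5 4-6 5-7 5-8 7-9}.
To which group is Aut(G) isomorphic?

G is 3-regular on 10 vertices with no triangles and no 4-cycles (girth 5): this is the Petersen graph. Viewing the Petersen graph as the Kneser graph K(5,2) — vertices are 2-subsets of {1,…,5}, edges join disjoint pairs — its automorphisms are exactly the permutations of the 5-element set, so Aut ≅ S_5 of order 120.

S_5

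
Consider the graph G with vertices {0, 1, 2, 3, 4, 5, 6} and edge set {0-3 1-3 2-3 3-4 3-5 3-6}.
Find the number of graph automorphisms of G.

Vertex 3 has degree 6 and every other vertex has degree 1, so G is the star K_{1,6} with centre 3. The 6 leaves are pairwise interchangeable while the centre is fixed, giving Aut(G) = S_6.

720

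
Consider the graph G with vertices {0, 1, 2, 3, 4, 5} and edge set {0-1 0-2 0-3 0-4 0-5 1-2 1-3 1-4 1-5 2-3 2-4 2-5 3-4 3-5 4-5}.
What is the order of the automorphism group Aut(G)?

720

All 6 vertices are pairwise adjacent: G = K_6. Any permutation of the 6 vertices preserves K_6, so Aut(K_6) = S_6 of order 6! = 720.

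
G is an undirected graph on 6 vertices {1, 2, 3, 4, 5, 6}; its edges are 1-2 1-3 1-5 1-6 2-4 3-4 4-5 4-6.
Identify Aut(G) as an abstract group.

The vertices split by degree into {1, 4} (degree 4) and {2, 3, 5, 6} (degree 2); every edge runs between the two parts, so G is the complete bipartite graph K_{2,4}. The parts have unequal sizes, so no automorphism swaps them; each part is permuted independently, giving S_4 × S_2 of order 4!·2! = 48.

S_4 × S_2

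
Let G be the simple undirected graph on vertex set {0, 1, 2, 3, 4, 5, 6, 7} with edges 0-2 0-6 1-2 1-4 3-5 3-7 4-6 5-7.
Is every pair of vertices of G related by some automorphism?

G has two connected components, {0, 1, 2, 4, 6} and {3, 5, 7}; each is 2-regular, so G = C_5 ⊔ C_3. The orbit of 0 under Aut(G) is {0, 1, 2, 4, 6}, which does not contain 3, so G is not vertex-transitive.

No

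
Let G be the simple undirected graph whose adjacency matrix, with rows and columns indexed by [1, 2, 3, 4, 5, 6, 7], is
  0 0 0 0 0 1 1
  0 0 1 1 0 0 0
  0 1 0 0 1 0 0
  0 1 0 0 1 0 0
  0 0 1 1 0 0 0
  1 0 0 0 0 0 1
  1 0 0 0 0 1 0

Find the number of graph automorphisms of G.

48

G has two connected components, {2, 3, 4, 5} and {1, 6, 7}; each is 2-regular, so G = C_4 ⊔ C_3. The components are non-isomorphic (different sizes), so Aut(G) = Aut(C_3) × Aut(C_4) = D_3 × D_4 of order 6·8 = 48.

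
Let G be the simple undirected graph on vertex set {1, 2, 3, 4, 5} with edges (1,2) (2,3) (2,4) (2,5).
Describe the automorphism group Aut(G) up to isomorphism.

Vertex 2 has degree 4 and every other vertex has degree 1, so G is the star K_{1,4} with centre 2. The 4 leaves are pairwise interchangeable while the centre is fixed, giving Aut(G) = S_4.

the symmetric group on 4 letters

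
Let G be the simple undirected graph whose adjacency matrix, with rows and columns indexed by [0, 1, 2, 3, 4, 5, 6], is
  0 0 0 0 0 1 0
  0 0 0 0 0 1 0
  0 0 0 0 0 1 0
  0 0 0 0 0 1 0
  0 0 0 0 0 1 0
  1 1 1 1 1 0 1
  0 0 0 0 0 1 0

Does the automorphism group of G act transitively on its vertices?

Vertex 5 is the only vertex of degree 6, so every automorphism fixes it; G is not vertex-transitive.

No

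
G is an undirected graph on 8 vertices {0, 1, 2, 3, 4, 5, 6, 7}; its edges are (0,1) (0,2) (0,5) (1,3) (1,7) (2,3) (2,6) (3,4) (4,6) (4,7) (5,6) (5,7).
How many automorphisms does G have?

G is 3-regular and bipartite on 2^3 = 8 vertices with girth 4; it is the hypercube graph Q_3. The symmetry group of the 3-cube is the hyperoctahedral group B_3 = Z_2 ≀ S_3, of order 2^3·3! = 48.

48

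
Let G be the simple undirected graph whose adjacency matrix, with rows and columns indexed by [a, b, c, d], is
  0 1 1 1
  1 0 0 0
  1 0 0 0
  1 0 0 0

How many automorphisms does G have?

Vertex a has degree 3 and every other vertex has degree 1, so G is the star K_{1,3} with centre a. The 3 leaves are pairwise interchangeable while the centre is fixed, giving Aut(G) = S_3.

6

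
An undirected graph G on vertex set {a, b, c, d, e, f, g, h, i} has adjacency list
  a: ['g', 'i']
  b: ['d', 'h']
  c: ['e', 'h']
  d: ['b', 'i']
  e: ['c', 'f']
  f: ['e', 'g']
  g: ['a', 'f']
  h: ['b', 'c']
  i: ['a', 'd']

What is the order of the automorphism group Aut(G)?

Every vertex has degree 2 and the graph is connected, so G is the 9-cycle C_9. C_9 has 9 rotations and 9 reflections, so Aut(C_9) ≅ D_9 of order 18.

18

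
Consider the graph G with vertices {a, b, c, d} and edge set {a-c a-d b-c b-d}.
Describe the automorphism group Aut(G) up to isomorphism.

G is 2-regular and bipartite on 2^2 = 4 vertices with girth 4; it is the hypercube graph Q_2. The symmetry group of the 2-cube is the hyperoctahedral group B_2 = Z_2 ≀ S_2, of order 2^2·2! = 8.

the dihedral group of order 8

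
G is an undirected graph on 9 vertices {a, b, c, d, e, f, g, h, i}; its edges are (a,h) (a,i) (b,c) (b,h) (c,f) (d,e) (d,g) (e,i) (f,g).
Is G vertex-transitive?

Yes

G is 2-regular and connected on 9 vertices, i.e. the cycle C_9. The automorphisms of the 9-cycle are exactly the symmetries of a regular 9-gon: the dihedral group D_9, |D_9| = 18. Under this action every vertex can be carried to every other, so G is vertex-transitive.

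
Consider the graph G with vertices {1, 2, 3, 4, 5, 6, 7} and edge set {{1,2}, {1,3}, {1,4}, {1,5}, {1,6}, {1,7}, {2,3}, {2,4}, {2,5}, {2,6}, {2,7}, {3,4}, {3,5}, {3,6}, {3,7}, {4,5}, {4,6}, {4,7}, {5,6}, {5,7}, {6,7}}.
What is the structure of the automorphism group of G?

Every vertex has degree 6, so G is the complete graph K_7. Every bijection on the vertex set is an automorphism of K_7; hence Aut(K_7) ≅ S_7, order 5040.

the symmetric group on 7 letters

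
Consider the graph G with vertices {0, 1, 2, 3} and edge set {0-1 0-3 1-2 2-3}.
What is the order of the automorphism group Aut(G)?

G is 2-regular and connected on 4 vertices, i.e. the cycle C_4. C_4 has 4 rotations and 4 reflections, so Aut(C_4) ≅ D_4 of order 8.

8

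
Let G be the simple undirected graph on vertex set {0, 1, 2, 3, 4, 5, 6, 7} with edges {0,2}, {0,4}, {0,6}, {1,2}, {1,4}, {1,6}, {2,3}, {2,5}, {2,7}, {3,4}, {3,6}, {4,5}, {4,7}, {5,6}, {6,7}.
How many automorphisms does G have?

The vertices split by degree into {2, 4, 6} (degree 5) and {0, 1, 3, 5, 7} (degree 3); every edge runs between the two parts, so G is the complete bipartite graph K_{3,5}. Automorphisms preserve the bipartition setwise (since the parts differ in size) and act as S_3 × S_5 within it; |Aut| = 720.

720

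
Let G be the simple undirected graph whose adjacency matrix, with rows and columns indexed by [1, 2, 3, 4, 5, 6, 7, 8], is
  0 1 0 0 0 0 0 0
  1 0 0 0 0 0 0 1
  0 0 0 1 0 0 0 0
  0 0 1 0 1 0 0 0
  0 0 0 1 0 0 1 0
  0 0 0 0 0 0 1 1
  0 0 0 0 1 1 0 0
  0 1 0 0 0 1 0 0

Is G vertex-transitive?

Automorphisms preserve degree, but G has vertices of degree 1 and vertices of degree 2; no automorphism maps one to the other, so G is not vertex-transitive.

No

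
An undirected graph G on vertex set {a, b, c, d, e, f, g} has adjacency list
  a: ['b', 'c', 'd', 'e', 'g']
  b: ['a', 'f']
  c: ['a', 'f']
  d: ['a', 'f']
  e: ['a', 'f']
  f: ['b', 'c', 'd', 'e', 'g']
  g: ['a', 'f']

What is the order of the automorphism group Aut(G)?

240

The vertices split by degree into {a, f} (degree 5) and {b, c, d, e, g} (degree 2); every edge runs between the two parts, so G is the complete bipartite graph K_{2,5}. The parts have unequal sizes, so no automorphism swaps them; each part is permuted independently, giving S_2 × S_5 of order 2!·5! = 240.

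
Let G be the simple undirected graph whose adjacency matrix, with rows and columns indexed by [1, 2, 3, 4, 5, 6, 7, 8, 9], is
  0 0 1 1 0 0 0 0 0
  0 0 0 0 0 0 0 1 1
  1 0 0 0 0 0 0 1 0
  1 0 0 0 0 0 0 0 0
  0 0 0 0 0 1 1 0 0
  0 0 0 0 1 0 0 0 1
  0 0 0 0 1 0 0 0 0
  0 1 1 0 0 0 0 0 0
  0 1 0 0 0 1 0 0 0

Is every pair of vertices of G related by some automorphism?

Automorphisms preserve degree, but G has vertices of degree 1 and vertices of degree 2; no automorphism maps one to the other, so G is not vertex-transitive.

No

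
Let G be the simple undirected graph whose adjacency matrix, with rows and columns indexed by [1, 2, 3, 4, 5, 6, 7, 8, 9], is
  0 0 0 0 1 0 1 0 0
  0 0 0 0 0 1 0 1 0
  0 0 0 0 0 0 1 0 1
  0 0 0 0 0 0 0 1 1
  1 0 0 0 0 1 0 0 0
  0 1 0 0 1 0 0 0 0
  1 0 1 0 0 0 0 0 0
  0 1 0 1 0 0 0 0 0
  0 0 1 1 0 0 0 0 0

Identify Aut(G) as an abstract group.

the dihedral group of order 18

G is 2-regular and connected on 9 vertices, i.e. the cycle C_9. C_9 has 9 rotations and 9 reflections, so Aut(C_9) ≅ D_9 of order 18.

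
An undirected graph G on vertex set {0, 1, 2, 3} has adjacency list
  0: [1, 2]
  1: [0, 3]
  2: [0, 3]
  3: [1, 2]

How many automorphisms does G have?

G is 2-regular and bipartite with parts {0, 3} and {1, 2} (each part is independent and every cross-pair is an edge), so G = K_{2,2}. Each part can be permuted independently (S_2 × S_2) and the two equal-size parts can also be swapped, giving (S_2 × S_2) ⋊ Z_2 of order 2·(2!)² = 8.

8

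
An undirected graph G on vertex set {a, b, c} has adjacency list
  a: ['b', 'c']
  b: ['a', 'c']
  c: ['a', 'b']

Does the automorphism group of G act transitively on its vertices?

Every vertex has degree 2, so G is the complete graph K_3. Every bijection on the vertex set is an automorphism of K_3; hence Aut(K_3) ≅ S_3, order 6. This group acts transitively on the 3 vertices.

Yes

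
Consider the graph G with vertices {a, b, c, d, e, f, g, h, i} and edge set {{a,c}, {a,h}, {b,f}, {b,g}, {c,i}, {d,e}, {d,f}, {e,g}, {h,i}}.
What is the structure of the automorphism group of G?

G has two connected components, {b, d, e, f, g} and {a, c, h, i}; each is 2-regular, so G = C_5 ⊔ C_4. No automorphism exchanges components of different sizes, hence Aut(G) is the direct product D_4 × D_5, order 80.

D_4 × D_5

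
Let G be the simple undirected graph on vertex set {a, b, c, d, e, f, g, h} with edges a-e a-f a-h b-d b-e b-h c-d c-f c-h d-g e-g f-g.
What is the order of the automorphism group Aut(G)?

G is 3-regular and bipartite on 2^3 = 8 vertices with girth 4; it is the hypercube graph Q_3. Aut(Q_3) consists of the signed permutations of the 3 coordinate axes: 3! permutations times 2^3 sign flips, so |Aut| = 2^3·3! = 48.

48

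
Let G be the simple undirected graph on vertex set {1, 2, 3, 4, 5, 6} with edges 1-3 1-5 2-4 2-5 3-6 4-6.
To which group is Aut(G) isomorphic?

G is 2-regular and connected on 6 vertices, i.e. the cycle C_6. The automorphisms of the 6-cycle are exactly the symmetries of a regular 6-gon: the dihedral group D_6, |D_6| = 12.

the dihedral group of order 12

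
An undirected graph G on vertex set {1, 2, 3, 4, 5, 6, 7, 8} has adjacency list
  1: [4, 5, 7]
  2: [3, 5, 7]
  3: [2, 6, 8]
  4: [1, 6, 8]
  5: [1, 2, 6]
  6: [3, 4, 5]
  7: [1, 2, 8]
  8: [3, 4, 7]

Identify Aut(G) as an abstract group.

G is 3-regular and bipartite on 2^3 = 8 vertices with girth 4; it is the hypercube graph Q_3. Aut(Q_3) consists of the signed permutations of the 3 coordinate axes: 3! permutations times 2^3 sign flips, so |Aut| = 2^3·3! = 48.

the hyperoctahedral group B_3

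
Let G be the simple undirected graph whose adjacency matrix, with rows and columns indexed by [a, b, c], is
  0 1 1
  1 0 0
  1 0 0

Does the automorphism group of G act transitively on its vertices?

Vertex a is the only vertex of degree 2, so every automorphism fixes it; G is not vertex-transitive.

No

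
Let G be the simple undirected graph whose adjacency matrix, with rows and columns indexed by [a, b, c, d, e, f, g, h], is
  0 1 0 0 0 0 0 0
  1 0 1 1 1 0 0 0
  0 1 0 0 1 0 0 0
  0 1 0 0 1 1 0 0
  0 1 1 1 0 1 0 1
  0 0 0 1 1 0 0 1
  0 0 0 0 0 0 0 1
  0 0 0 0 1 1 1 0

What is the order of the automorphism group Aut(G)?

Degrees alone do not determine every vertex (e.g. a and g both have degree 1), but their neighbour-degree multisets differ: N(a) has degrees [4] while N(g) has degrees [3]. Repeating this refinement separates all vertices, so the only automorphism is the identity.

1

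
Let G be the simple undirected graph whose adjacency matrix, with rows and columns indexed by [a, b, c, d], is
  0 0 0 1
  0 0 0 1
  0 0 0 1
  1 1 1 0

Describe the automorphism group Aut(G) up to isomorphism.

Vertex d has degree 3 and every other vertex has degree 1, so G is the star K_{1,3} with centre d. Any automorphism fixes the centre and permutes the 3 leaves freely, so Aut(G) ≅ S_3 of order 3! = 6.

S_3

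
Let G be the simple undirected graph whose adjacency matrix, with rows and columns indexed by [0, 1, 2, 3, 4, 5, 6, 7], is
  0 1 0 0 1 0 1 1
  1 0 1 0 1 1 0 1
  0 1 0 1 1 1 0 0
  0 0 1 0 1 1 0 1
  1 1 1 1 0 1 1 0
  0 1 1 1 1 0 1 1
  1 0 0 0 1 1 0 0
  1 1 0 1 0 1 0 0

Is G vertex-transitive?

No

Vertex 1 is the only vertex of degree 5, so every automorphism fixes it; G is not vertex-transitive.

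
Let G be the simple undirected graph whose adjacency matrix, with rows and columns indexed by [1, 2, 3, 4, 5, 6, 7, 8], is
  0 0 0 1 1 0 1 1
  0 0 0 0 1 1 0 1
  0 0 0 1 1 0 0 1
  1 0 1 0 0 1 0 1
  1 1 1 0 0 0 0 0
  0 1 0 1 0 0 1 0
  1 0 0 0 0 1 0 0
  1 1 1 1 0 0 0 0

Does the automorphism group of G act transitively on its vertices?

No

Vertex 7 is the only vertex of degree 2, so every automorphism fixes it; G is not vertex-transitive.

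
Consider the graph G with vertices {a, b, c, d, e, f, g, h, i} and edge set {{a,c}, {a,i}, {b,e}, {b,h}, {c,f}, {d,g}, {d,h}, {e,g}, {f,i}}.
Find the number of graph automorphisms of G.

80

G has two connected components, {b, d, e, g, h} and {a, c, f, i}; each is 2-regular, so G = C_5 ⊔ C_4. The components are non-isomorphic (different sizes), so Aut(G) = Aut(C_4) × Aut(C_5) = D_4 × D_5 of order 8·10 = 80.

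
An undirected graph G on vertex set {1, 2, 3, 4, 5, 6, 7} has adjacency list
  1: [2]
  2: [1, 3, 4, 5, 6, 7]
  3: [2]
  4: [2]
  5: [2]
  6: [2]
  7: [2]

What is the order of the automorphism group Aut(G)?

720

Vertex 2 has degree 6 and every other vertex has degree 1, so G is the star K_{1,6} with centre 2. The 6 leaves are pairwise interchangeable while the centre is fixed, giving Aut(G) = S_6.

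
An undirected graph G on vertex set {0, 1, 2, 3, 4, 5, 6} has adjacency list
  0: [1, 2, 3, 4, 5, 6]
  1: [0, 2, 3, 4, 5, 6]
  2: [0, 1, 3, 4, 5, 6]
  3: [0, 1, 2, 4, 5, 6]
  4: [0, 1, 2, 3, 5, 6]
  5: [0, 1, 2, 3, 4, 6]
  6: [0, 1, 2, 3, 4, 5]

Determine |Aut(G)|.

5040

Every vertex has degree 6, so G is the complete graph K_7. Any permutation of the 7 vertices preserves K_7, so Aut(K_7) = S_7 of order 7! = 5040.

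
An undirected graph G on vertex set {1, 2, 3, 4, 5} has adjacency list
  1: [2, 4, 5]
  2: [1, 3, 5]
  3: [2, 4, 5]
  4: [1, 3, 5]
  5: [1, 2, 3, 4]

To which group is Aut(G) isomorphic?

Vertex 5 is the unique vertex of degree 4; the remaining 4 vertices each have degree 3 and induce a cycle, so G is the wheel on 5 vertices with hub 5. With the hub fixed, the remaining symmetry is that of the rim cycle C_4, giving the dihedral group D_4.

D_4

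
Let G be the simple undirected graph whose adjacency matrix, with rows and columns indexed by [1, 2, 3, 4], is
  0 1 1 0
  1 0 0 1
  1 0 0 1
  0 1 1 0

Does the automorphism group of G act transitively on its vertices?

Yes

G is 2-regular and bipartite on 2^2 = 4 vertices with girth 4; it is the hypercube graph Q_2. Aut(Q_2) consists of the signed permutations of the 2 coordinate axes: 2! permutations times 2^2 sign flips, so |Aut| = 2^2·2! = 8. This group acts transitively on the 4 vertices.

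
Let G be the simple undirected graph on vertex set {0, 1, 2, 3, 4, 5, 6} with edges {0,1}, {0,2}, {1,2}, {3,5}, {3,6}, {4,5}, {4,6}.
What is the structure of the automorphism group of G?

D_3 × D_4

G has two connected components, {3, 4, 5, 6} and {0, 1, 2}; each is 2-regular, so G = C_4 ⊔ C_3. The components are non-isomorphic (different sizes), so Aut(G) = Aut(C_3) × Aut(C_4) = D_3 × D_4 of order 6·8 = 48.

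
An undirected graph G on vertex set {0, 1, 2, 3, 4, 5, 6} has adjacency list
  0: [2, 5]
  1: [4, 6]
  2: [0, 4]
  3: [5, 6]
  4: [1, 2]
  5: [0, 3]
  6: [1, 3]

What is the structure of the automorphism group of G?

G is 2-regular and connected on 7 vertices, i.e. the cycle C_7. The automorphisms of the 7-cycle are exactly the symmetries of a regular 7-gon: the dihedral group D_7, |D_7| = 14.

the dihedral group of order 14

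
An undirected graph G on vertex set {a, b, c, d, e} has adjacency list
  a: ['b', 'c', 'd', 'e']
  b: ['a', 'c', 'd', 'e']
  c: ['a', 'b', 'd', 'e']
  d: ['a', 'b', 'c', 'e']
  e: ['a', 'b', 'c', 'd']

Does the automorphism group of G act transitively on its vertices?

Every vertex has degree 4, so G is the complete graph K_5. Every bijection on the vertex set is an automorphism of K_5; hence Aut(K_5) ≅ S_5, order 120. This group acts transitively on the 5 vertices.

Yes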